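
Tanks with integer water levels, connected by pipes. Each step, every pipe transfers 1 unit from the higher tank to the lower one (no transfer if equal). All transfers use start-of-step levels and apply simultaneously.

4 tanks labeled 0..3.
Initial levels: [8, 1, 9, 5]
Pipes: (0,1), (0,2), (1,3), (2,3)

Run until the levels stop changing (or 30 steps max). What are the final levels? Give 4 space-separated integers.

Step 1: flows [0->1,2->0,3->1,2->3] -> levels [8 3 7 5]
Step 2: flows [0->1,0->2,3->1,2->3] -> levels [6 5 7 5]
Step 3: flows [0->1,2->0,1=3,2->3] -> levels [6 6 5 6]
Step 4: flows [0=1,0->2,1=3,3->2] -> levels [5 6 7 5]
Step 5: flows [1->0,2->0,1->3,2->3] -> levels [7 4 5 7]
Step 6: flows [0->1,0->2,3->1,3->2] -> levels [5 6 7 5]
  -> period-2 cycle: step 6 state = step 4 state; never stabilizes
  -> state at step 30: (30-4) mod 2 = 0, same as step 4 -> [5 6 7 5]

Answer: 5 6 7 5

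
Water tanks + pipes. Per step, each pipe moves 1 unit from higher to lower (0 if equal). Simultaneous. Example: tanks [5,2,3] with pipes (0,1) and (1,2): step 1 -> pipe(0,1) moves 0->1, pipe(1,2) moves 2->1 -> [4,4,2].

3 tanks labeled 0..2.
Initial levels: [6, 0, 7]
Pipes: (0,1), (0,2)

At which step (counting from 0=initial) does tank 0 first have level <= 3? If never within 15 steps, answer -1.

Step 1: flows [0->1,2->0] -> levels [6 1 6]
Step 2: flows [0->1,0=2] -> levels [5 2 6]
Step 3: flows [0->1,2->0] -> levels [5 3 5]
Step 4: flows [0->1,0=2] -> levels [4 4 5]
Step 5: flows [0=1,2->0] -> levels [5 4 4]
Step 6: flows [0->1,0->2] -> levels [3 5 5]
Tank 0 first reaches <=3 at step 6

Answer: 6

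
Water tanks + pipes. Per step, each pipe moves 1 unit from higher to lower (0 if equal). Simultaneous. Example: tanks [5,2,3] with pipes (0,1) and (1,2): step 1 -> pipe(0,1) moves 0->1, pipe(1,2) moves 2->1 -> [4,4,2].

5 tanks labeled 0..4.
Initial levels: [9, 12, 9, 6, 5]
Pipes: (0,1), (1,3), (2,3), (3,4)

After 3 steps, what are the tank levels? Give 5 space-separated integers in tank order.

Step 1: flows [1->0,1->3,2->3,3->4] -> levels [10 10 8 7 6]
Step 2: flows [0=1,1->3,2->3,3->4] -> levels [10 9 7 8 7]
Step 3: flows [0->1,1->3,3->2,3->4] -> levels [9 9 8 7 8]

Answer: 9 9 8 7 8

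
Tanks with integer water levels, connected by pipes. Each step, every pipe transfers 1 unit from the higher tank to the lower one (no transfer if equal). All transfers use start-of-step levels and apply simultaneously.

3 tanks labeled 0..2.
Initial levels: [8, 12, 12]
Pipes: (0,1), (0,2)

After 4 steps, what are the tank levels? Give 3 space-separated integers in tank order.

Step 1: flows [1->0,2->0] -> levels [10 11 11]
Step 2: flows [1->0,2->0] -> levels [12 10 10]
Step 3: flows [0->1,0->2] -> levels [10 11 11]
  -> period-2 cycle: step 3 state = step 1 state
  -> state at step 4: (4-1) mod 2 = 1, same as step 2 -> [12 10 10]

Answer: 12 10 10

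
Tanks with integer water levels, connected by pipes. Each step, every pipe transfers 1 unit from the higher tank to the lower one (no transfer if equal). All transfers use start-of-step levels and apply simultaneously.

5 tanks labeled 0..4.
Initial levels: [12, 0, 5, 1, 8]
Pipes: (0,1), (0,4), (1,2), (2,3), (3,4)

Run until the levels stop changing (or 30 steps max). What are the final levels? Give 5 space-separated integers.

Step 1: flows [0->1,0->4,2->1,2->3,4->3] -> levels [10 2 3 3 8]
Step 2: flows [0->1,0->4,2->1,2=3,4->3] -> levels [8 4 2 4 8]
Step 3: flows [0->1,0=4,1->2,3->2,4->3] -> levels [7 4 4 4 7]
Step 4: flows [0->1,0=4,1=2,2=3,4->3] -> levels [6 5 4 5 6]
Step 5: flows [0->1,0=4,1->2,3->2,4->3] -> levels [5 5 6 5 5]
Step 6: flows [0=1,0=4,2->1,2->3,3=4] -> levels [5 6 4 6 5]
Step 7: flows [1->0,0=4,1->2,3->2,3->4] -> levels [6 4 6 4 6]
Step 8: flows [0->1,0=4,2->1,2->3,4->3] -> levels [5 6 4 6 5]
  -> period-2 cycle: step 8 state = step 6 state; never stabilizes
  -> state at step 30: (30-6) mod 2 = 0, same as step 6 -> [5 6 4 6 5]

Answer: 5 6 4 6 5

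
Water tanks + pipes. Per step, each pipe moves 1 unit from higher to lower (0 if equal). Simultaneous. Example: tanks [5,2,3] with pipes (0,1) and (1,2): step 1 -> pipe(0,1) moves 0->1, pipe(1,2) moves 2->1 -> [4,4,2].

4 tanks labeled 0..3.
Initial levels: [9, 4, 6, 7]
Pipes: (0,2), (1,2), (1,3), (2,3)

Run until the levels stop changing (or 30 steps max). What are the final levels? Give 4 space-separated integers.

Step 1: flows [0->2,2->1,3->1,3->2] -> levels [8 6 7 5]
Step 2: flows [0->2,2->1,1->3,2->3] -> levels [7 6 6 7]
Step 3: flows [0->2,1=2,3->1,3->2] -> levels [6 7 8 5]
Step 4: flows [2->0,2->1,1->3,2->3] -> levels [7 7 5 7]
Step 5: flows [0->2,1->2,1=3,3->2] -> levels [6 6 8 6]
Step 6: flows [2->0,2->1,1=3,2->3] -> levels [7 7 5 7]
  -> period-2 cycle: step 6 state = step 4 state; never stabilizes
  -> state at step 30: (30-4) mod 2 = 0, same as step 4 -> [7 7 5 7]

Answer: 7 7 5 7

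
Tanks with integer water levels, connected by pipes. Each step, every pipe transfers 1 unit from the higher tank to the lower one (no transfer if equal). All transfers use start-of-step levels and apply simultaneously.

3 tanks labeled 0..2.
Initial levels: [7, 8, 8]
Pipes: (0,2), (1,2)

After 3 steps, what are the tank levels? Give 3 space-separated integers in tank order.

Step 1: flows [2->0,1=2] -> levels [8 8 7]
Step 2: flows [0->2,1->2] -> levels [7 7 9]
Step 3: flows [2->0,2->1] -> levels [8 8 7]

Answer: 8 8 7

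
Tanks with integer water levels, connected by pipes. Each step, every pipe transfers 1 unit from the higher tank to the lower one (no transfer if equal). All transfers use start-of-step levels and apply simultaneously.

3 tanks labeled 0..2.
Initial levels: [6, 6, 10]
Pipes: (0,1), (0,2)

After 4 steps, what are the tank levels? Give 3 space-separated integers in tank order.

Answer: 6 8 8

Derivation:
Step 1: flows [0=1,2->0] -> levels [7 6 9]
Step 2: flows [0->1,2->0] -> levels [7 7 8]
Step 3: flows [0=1,2->0] -> levels [8 7 7]
Step 4: flows [0->1,0->2] -> levels [6 8 8]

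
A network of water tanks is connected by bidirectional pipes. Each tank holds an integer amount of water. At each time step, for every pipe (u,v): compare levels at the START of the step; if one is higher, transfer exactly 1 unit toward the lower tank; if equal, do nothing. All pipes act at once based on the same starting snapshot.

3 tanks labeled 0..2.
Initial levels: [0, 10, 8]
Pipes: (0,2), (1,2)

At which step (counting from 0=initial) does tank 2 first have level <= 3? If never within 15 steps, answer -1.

Step 1: flows [2->0,1->2] -> levels [1 9 8]
Step 2: flows [2->0,1->2] -> levels [2 8 8]
Step 3: flows [2->0,1=2] -> levels [3 8 7]
Step 4: flows [2->0,1->2] -> levels [4 7 7]
Step 5: flows [2->0,1=2] -> levels [5 7 6]
Step 6: flows [2->0,1->2] -> levels [6 6 6]
Step 7: flows [0=2,1=2] -> levels [6 6 6]
  -> stable; tank 2 stays at 6 > 3
Tank 2 never reaches <=3 within 15 steps

Answer: -1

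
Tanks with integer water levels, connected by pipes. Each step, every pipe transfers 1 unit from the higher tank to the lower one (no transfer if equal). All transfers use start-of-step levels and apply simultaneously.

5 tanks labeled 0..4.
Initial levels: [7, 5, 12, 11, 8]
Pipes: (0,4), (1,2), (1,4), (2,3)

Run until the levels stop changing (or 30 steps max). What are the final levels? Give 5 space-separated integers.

Step 1: flows [4->0,2->1,4->1,2->3] -> levels [8 7 10 12 6]
Step 2: flows [0->4,2->1,1->4,3->2] -> levels [7 7 10 11 8]
Step 3: flows [4->0,2->1,4->1,3->2] -> levels [8 9 10 10 6]
Step 4: flows [0->4,2->1,1->4,2=3] -> levels [7 9 9 10 8]
Step 5: flows [4->0,1=2,1->4,3->2] -> levels [8 8 10 9 8]
Step 6: flows [0=4,2->1,1=4,2->3] -> levels [8 9 8 10 8]
Step 7: flows [0=4,1->2,1->4,3->2] -> levels [8 7 10 9 9]
Step 8: flows [4->0,2->1,4->1,2->3] -> levels [9 9 8 10 7]
Step 9: flows [0->4,1->2,1->4,3->2] -> levels [8 7 10 9 9]
  -> period-2 cycle: step 9 state = step 7 state; never stabilizes
  -> state at step 30: (30-7) mod 2 = 1, same as step 8 -> [9 9 8 10 7]

Answer: 9 9 8 10 7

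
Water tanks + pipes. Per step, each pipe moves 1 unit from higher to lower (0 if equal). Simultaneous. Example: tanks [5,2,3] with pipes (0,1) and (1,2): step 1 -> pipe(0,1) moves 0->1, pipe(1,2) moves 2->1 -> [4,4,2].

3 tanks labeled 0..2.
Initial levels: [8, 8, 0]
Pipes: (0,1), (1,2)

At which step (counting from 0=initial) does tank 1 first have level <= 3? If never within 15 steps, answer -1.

Step 1: flows [0=1,1->2] -> levels [8 7 1]
Step 2: flows [0->1,1->2] -> levels [7 7 2]
Step 3: flows [0=1,1->2] -> levels [7 6 3]
Step 4: flows [0->1,1->2] -> levels [6 6 4]
Step 5: flows [0=1,1->2] -> levels [6 5 5]
Step 6: flows [0->1,1=2] -> levels [5 6 5]
Step 7: flows [1->0,1->2] -> levels [6 4 6]
Step 8: flows [0->1,2->1] -> levels [5 6 5]
  -> period-2 cycle (repeats step 6); tank 1 never drops to <=3
Tank 1 never reaches <=3 within 15 steps

Answer: -1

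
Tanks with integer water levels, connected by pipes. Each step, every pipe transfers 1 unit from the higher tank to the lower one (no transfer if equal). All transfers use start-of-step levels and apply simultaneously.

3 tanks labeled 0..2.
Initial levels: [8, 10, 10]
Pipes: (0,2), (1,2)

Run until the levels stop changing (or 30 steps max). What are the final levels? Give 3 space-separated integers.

Answer: 9 9 10

Derivation:
Step 1: flows [2->0,1=2] -> levels [9 10 9]
Step 2: flows [0=2,1->2] -> levels [9 9 10]
Step 3: flows [2->0,2->1] -> levels [10 10 8]
Step 4: flows [0->2,1->2] -> levels [9 9 10]
  -> period-2 cycle: step 4 state = step 2 state; never stabilizes
  -> state at step 30: (30-2) mod 2 = 0, same as step 2 -> [9 9 10]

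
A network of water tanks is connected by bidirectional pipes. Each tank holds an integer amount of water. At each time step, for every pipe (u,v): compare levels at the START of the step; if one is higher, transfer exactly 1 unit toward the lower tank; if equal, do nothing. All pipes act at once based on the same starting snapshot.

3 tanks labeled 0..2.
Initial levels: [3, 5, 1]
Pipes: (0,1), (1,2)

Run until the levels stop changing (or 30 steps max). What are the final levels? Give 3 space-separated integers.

Answer: 3 3 3

Derivation:
Step 1: flows [1->0,1->2] -> levels [4 3 2]
Step 2: flows [0->1,1->2] -> levels [3 3 3]
Step 3: flows [0=1,1=2] -> levels [3 3 3]
  -> stable (no change)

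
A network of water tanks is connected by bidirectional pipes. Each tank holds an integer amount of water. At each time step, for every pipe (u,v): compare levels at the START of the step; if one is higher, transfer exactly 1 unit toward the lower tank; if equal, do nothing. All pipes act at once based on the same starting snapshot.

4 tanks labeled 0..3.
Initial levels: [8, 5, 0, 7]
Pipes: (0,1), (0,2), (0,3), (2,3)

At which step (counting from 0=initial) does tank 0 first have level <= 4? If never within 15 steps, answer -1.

Answer: 3

Derivation:
Step 1: flows [0->1,0->2,0->3,3->2] -> levels [5 6 2 7]
Step 2: flows [1->0,0->2,3->0,3->2] -> levels [6 5 4 5]
Step 3: flows [0->1,0->2,0->3,3->2] -> levels [3 6 6 5]
Tank 0 first reaches <=4 at step 3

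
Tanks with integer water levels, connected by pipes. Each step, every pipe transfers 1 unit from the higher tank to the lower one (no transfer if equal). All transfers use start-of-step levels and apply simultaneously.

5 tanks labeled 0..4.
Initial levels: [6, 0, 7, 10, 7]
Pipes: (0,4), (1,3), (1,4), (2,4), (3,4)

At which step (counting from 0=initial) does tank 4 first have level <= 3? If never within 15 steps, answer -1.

Step 1: flows [4->0,3->1,4->1,2=4,3->4] -> levels [7 2 7 8 6]
Step 2: flows [0->4,3->1,4->1,2->4,3->4] -> levels [6 4 6 6 8]
Step 3: flows [4->0,3->1,4->1,4->2,4->3] -> levels [7 6 7 6 4]
Step 4: flows [0->4,1=3,1->4,2->4,3->4] -> levels [6 5 6 5 8]
Step 5: flows [4->0,1=3,4->1,4->2,4->3] -> levels [7 6 7 6 4]
  -> period-2 cycle (repeats step 3); tank 4 never drops to <=3
Tank 4 never reaches <=3 within 15 steps

Answer: -1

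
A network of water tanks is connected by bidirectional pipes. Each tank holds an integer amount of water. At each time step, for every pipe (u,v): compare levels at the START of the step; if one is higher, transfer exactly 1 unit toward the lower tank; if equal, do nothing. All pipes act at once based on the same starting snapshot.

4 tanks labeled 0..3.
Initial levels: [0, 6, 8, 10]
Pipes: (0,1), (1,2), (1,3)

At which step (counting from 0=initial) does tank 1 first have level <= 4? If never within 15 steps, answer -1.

Answer: 6

Derivation:
Step 1: flows [1->0,2->1,3->1] -> levels [1 7 7 9]
Step 2: flows [1->0,1=2,3->1] -> levels [2 7 7 8]
Step 3: flows [1->0,1=2,3->1] -> levels [3 7 7 7]
Step 4: flows [1->0,1=2,1=3] -> levels [4 6 7 7]
Step 5: flows [1->0,2->1,3->1] -> levels [5 7 6 6]
Step 6: flows [1->0,1->2,1->3] -> levels [6 4 7 7]
Tank 1 first reaches <=4 at step 6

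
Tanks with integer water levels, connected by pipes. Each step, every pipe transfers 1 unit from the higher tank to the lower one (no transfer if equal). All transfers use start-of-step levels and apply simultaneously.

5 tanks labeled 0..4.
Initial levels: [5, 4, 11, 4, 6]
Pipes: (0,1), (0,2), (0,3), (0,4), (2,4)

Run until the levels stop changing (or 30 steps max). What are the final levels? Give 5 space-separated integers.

Step 1: flows [0->1,2->0,0->3,4->0,2->4] -> levels [5 5 9 5 6]
Step 2: flows [0=1,2->0,0=3,4->0,2->4] -> levels [7 5 7 5 6]
Step 3: flows [0->1,0=2,0->3,0->4,2->4] -> levels [4 6 6 6 8]
Step 4: flows [1->0,2->0,3->0,4->0,4->2] -> levels [8 5 6 5 6]
Step 5: flows [0->1,0->2,0->3,0->4,2=4] -> levels [4 6 7 6 7]
Step 6: flows [1->0,2->0,3->0,4->0,2=4] -> levels [8 5 6 5 6]
  -> period-2 cycle: step 6 state = step 4 state; never stabilizes
  -> state at step 30: (30-4) mod 2 = 0, same as step 4 -> [8 5 6 5 6]

Answer: 8 5 6 5 6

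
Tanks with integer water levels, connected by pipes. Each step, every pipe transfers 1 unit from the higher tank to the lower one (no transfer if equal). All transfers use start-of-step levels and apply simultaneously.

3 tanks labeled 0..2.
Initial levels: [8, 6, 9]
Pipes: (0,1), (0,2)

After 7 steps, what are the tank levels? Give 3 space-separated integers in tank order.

Answer: 9 7 7

Derivation:
Step 1: flows [0->1,2->0] -> levels [8 7 8]
Step 2: flows [0->1,0=2] -> levels [7 8 8]
Step 3: flows [1->0,2->0] -> levels [9 7 7]
Step 4: flows [0->1,0->2] -> levels [7 8 8]
  -> period-2 cycle: step 4 state = step 2 state
  -> state at step 7: (7-2) mod 2 = 1, same as step 3 -> [9 7 7]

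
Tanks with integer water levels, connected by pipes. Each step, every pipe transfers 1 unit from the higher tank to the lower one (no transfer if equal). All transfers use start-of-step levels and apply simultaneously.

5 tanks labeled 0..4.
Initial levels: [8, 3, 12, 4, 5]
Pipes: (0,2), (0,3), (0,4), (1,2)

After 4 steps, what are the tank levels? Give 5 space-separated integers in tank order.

Step 1: flows [2->0,0->3,0->4,2->1] -> levels [7 4 10 5 6]
Step 2: flows [2->0,0->3,0->4,2->1] -> levels [6 5 8 6 7]
Step 3: flows [2->0,0=3,4->0,2->1] -> levels [8 6 6 6 6]
Step 4: flows [0->2,0->3,0->4,1=2] -> levels [5 6 7 7 7]

Answer: 5 6 7 7 7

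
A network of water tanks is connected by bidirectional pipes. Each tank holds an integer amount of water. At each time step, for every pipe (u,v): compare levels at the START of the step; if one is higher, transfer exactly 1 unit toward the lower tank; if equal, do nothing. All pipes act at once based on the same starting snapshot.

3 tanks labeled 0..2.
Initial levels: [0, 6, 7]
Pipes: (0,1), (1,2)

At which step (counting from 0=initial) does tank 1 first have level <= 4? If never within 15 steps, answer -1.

Answer: 4

Derivation:
Step 1: flows [1->0,2->1] -> levels [1 6 6]
Step 2: flows [1->0,1=2] -> levels [2 5 6]
Step 3: flows [1->0,2->1] -> levels [3 5 5]
Step 4: flows [1->0,1=2] -> levels [4 4 5]
Tank 1 first reaches <=4 at step 4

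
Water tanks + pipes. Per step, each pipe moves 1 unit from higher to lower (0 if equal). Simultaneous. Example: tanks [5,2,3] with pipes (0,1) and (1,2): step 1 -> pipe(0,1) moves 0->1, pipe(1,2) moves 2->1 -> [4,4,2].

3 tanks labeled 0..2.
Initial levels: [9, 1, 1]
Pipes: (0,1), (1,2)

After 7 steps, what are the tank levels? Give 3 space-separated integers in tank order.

Step 1: flows [0->1,1=2] -> levels [8 2 1]
Step 2: flows [0->1,1->2] -> levels [7 2 2]
Step 3: flows [0->1,1=2] -> levels [6 3 2]
Step 4: flows [0->1,1->2] -> levels [5 3 3]
Step 5: flows [0->1,1=2] -> levels [4 4 3]
Step 6: flows [0=1,1->2] -> levels [4 3 4]
Step 7: flows [0->1,2->1] -> levels [3 5 3]

Answer: 3 5 3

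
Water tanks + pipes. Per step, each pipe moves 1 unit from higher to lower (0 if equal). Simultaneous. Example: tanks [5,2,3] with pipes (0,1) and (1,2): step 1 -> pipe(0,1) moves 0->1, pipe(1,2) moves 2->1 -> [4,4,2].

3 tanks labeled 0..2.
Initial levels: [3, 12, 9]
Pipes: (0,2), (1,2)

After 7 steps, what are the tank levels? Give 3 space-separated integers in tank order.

Step 1: flows [2->0,1->2] -> levels [4 11 9]
Step 2: flows [2->0,1->2] -> levels [5 10 9]
Step 3: flows [2->0,1->2] -> levels [6 9 9]
Step 4: flows [2->0,1=2] -> levels [7 9 8]
Step 5: flows [2->0,1->2] -> levels [8 8 8]
Step 6: flows [0=2,1=2] -> levels [8 8 8]
  -> stable; steps 7..7 unchanged -> [8 8 8]

Answer: 8 8 8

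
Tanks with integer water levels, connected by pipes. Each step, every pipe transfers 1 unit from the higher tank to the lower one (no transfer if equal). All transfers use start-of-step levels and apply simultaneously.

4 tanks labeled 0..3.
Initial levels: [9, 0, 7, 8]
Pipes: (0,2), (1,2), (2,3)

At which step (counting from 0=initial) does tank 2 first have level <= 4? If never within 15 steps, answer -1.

Answer: 6

Derivation:
Step 1: flows [0->2,2->1,3->2] -> levels [8 1 8 7]
Step 2: flows [0=2,2->1,2->3] -> levels [8 2 6 8]
Step 3: flows [0->2,2->1,3->2] -> levels [7 3 7 7]
Step 4: flows [0=2,2->1,2=3] -> levels [7 4 6 7]
Step 5: flows [0->2,2->1,3->2] -> levels [6 5 7 6]
Step 6: flows [2->0,2->1,2->3] -> levels [7 6 4 7]
Tank 2 first reaches <=4 at step 6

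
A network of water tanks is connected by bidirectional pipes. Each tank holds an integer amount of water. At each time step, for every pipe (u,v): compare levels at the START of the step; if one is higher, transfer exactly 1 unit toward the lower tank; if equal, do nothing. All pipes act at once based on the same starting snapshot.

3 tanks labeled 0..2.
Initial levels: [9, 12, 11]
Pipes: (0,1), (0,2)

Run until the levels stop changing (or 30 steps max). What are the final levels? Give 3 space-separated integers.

Step 1: flows [1->0,2->0] -> levels [11 11 10]
Step 2: flows [0=1,0->2] -> levels [10 11 11]
Step 3: flows [1->0,2->0] -> levels [12 10 10]
Step 4: flows [0->1,0->2] -> levels [10 11 11]
  -> period-2 cycle: step 4 state = step 2 state; never stabilizes
  -> state at step 30: (30-2) mod 2 = 0, same as step 2 -> [10 11 11]

Answer: 10 11 11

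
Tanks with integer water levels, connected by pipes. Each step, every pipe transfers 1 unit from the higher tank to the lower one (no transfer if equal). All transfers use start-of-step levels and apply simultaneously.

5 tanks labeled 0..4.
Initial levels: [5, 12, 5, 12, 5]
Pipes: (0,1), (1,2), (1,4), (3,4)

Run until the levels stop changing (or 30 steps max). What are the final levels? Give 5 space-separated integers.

Answer: 8 6 8 8 9

Derivation:
Step 1: flows [1->0,1->2,1->4,3->4] -> levels [6 9 6 11 7]
Step 2: flows [1->0,1->2,1->4,3->4] -> levels [7 6 7 10 9]
Step 3: flows [0->1,2->1,4->1,3->4] -> levels [6 9 6 9 9]
Step 4: flows [1->0,1->2,1=4,3=4] -> levels [7 7 7 9 9]
Step 5: flows [0=1,1=2,4->1,3=4] -> levels [7 8 7 9 8]
Step 6: flows [1->0,1->2,1=4,3->4] -> levels [8 6 8 8 9]
Step 7: flows [0->1,2->1,4->1,4->3] -> levels [7 9 7 9 7]
Step 8: flows [1->0,1->2,1->4,3->4] -> levels [8 6 8 8 9]
  -> period-2 cycle: step 8 state = step 6 state; never stabilizes
  -> state at step 30: (30-6) mod 2 = 0, same as step 6 -> [8 6 8 8 9]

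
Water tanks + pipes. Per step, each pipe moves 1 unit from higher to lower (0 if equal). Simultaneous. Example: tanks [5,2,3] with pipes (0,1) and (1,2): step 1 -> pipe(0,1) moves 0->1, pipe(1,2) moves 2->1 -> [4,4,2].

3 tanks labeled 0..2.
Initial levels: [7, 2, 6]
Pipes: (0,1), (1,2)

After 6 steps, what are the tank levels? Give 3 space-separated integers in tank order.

Answer: 5 6 4

Derivation:
Step 1: flows [0->1,2->1] -> levels [6 4 5]
Step 2: flows [0->1,2->1] -> levels [5 6 4]
Step 3: flows [1->0,1->2] -> levels [6 4 5]
  -> period-2 cycle: step 3 state = step 1 state
  -> state at step 6: (6-1) mod 2 = 1, same as step 2 -> [5 6 4]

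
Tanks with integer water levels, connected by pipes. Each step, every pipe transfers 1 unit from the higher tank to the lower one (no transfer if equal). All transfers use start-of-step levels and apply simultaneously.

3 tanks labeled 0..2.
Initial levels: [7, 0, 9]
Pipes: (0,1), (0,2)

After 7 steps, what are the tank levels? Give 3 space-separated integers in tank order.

Answer: 4 6 6

Derivation:
Step 1: flows [0->1,2->0] -> levels [7 1 8]
Step 2: flows [0->1,2->0] -> levels [7 2 7]
Step 3: flows [0->1,0=2] -> levels [6 3 7]
Step 4: flows [0->1,2->0] -> levels [6 4 6]
Step 5: flows [0->1,0=2] -> levels [5 5 6]
Step 6: flows [0=1,2->0] -> levels [6 5 5]
Step 7: flows [0->1,0->2] -> levels [4 6 6]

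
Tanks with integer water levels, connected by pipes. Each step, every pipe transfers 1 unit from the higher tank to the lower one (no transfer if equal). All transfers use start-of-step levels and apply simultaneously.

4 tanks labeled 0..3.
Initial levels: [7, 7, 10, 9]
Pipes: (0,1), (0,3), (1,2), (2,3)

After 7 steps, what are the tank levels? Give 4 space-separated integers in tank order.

Answer: 7 10 7 9

Derivation:
Step 1: flows [0=1,3->0,2->1,2->3] -> levels [8 8 8 9]
Step 2: flows [0=1,3->0,1=2,3->2] -> levels [9 8 9 7]
Step 3: flows [0->1,0->3,2->1,2->3] -> levels [7 10 7 9]
Step 4: flows [1->0,3->0,1->2,3->2] -> levels [9 8 9 7]
  -> period-2 cycle: step 4 state = step 2 state
  -> state at step 7: (7-2) mod 2 = 1, same as step 3 -> [7 10 7 9]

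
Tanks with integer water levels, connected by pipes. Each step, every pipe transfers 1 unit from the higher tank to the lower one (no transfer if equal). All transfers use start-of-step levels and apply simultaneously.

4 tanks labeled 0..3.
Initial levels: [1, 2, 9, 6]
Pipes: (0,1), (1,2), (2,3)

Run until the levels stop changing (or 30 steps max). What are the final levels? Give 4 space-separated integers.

Answer: 4 5 4 5

Derivation:
Step 1: flows [1->0,2->1,2->3] -> levels [2 2 7 7]
Step 2: flows [0=1,2->1,2=3] -> levels [2 3 6 7]
Step 3: flows [1->0,2->1,3->2] -> levels [3 3 6 6]
Step 4: flows [0=1,2->1,2=3] -> levels [3 4 5 6]
Step 5: flows [1->0,2->1,3->2] -> levels [4 4 5 5]
Step 6: flows [0=1,2->1,2=3] -> levels [4 5 4 5]
Step 7: flows [1->0,1->2,3->2] -> levels [5 3 6 4]
Step 8: flows [0->1,2->1,2->3] -> levels [4 5 4 5]
  -> period-2 cycle: step 8 state = step 6 state; never stabilizes
  -> state at step 30: (30-6) mod 2 = 0, same as step 6 -> [4 5 4 5]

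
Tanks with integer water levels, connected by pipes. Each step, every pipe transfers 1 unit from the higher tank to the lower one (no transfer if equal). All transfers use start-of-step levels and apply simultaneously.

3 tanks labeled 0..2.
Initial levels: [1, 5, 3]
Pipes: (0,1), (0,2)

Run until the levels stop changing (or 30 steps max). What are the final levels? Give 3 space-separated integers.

Answer: 3 3 3

Derivation:
Step 1: flows [1->0,2->0] -> levels [3 4 2]
Step 2: flows [1->0,0->2] -> levels [3 3 3]
Step 3: flows [0=1,0=2] -> levels [3 3 3]
  -> stable (no change)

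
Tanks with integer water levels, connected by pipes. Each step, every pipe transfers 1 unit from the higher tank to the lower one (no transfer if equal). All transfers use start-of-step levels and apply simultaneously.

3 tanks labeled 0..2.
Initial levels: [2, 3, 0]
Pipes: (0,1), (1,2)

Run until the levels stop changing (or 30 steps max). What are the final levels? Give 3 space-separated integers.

Step 1: flows [1->0,1->2] -> levels [3 1 1]
Step 2: flows [0->1,1=2] -> levels [2 2 1]
Step 3: flows [0=1,1->2] -> levels [2 1 2]
Step 4: flows [0->1,2->1] -> levels [1 3 1]
Step 5: flows [1->0,1->2] -> levels [2 1 2]
  -> period-2 cycle: step 5 state = step 3 state; never stabilizes
  -> state at step 30: (30-3) mod 2 = 1, same as step 4 -> [1 3 1]

Answer: 1 3 1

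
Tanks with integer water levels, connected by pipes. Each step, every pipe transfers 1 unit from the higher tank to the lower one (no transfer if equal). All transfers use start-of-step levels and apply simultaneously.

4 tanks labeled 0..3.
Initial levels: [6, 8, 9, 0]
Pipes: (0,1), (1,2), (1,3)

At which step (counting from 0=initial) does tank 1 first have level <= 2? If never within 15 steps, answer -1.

Answer: -1

Derivation:
Step 1: flows [1->0,2->1,1->3] -> levels [7 7 8 1]
Step 2: flows [0=1,2->1,1->3] -> levels [7 7 7 2]
Step 3: flows [0=1,1=2,1->3] -> levels [7 6 7 3]
Step 4: flows [0->1,2->1,1->3] -> levels [6 7 6 4]
Step 5: flows [1->0,1->2,1->3] -> levels [7 4 7 5]
Step 6: flows [0->1,2->1,3->1] -> levels [6 7 6 4]
  -> period-2 cycle (repeats step 4); tank 1 never drops to <=2
Tank 1 never reaches <=2 within 15 steps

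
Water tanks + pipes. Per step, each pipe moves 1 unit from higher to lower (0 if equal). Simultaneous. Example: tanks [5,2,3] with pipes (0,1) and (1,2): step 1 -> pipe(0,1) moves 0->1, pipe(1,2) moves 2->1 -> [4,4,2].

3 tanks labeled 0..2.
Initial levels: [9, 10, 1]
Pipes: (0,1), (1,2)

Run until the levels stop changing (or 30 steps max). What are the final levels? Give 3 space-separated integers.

Answer: 7 6 7

Derivation:
Step 1: flows [1->0,1->2] -> levels [10 8 2]
Step 2: flows [0->1,1->2] -> levels [9 8 3]
Step 3: flows [0->1,1->2] -> levels [8 8 4]
Step 4: flows [0=1,1->2] -> levels [8 7 5]
Step 5: flows [0->1,1->2] -> levels [7 7 6]
Step 6: flows [0=1,1->2] -> levels [7 6 7]
Step 7: flows [0->1,2->1] -> levels [6 8 6]
Step 8: flows [1->0,1->2] -> levels [7 6 7]
  -> period-2 cycle: step 8 state = step 6 state; never stabilizes
  -> state at step 30: (30-6) mod 2 = 0, same as step 6 -> [7 6 7]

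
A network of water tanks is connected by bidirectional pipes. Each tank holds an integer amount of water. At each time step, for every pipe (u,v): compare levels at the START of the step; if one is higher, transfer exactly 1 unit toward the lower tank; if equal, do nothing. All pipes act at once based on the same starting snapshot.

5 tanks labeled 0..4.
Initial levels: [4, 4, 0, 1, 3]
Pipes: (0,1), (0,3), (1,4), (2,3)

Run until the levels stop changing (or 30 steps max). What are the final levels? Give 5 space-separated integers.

Step 1: flows [0=1,0->3,1->4,3->2] -> levels [3 3 1 1 4]
Step 2: flows [0=1,0->3,4->1,2=3] -> levels [2 4 1 2 3]
Step 3: flows [1->0,0=3,1->4,3->2] -> levels [3 2 2 1 4]
Step 4: flows [0->1,0->3,4->1,2->3] -> levels [1 4 1 3 3]
Step 5: flows [1->0,3->0,1->4,3->2] -> levels [3 2 2 1 4]
  -> period-2 cycle: step 5 state = step 3 state; never stabilizes
  -> state at step 30: (30-3) mod 2 = 1, same as step 4 -> [1 4 1 3 3]

Answer: 1 4 1 3 3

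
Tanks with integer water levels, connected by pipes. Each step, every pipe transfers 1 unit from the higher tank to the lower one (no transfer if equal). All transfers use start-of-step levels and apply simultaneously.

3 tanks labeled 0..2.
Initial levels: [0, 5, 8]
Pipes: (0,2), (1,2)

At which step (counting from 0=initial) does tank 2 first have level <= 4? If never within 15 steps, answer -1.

Answer: 4

Derivation:
Step 1: flows [2->0,2->1] -> levels [1 6 6]
Step 2: flows [2->0,1=2] -> levels [2 6 5]
Step 3: flows [2->0,1->2] -> levels [3 5 5]
Step 4: flows [2->0,1=2] -> levels [4 5 4]
Tank 2 first reaches <=4 at step 4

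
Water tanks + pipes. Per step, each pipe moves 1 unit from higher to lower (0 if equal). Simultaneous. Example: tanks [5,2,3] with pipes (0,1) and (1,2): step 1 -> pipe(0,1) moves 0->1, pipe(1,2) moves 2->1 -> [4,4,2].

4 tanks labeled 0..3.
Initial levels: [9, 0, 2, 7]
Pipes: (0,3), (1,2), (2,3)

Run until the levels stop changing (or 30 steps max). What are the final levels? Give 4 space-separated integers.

Step 1: flows [0->3,2->1,3->2] -> levels [8 1 2 7]
Step 2: flows [0->3,2->1,3->2] -> levels [7 2 2 7]
Step 3: flows [0=3,1=2,3->2] -> levels [7 2 3 6]
Step 4: flows [0->3,2->1,3->2] -> levels [6 3 3 6]
Step 5: flows [0=3,1=2,3->2] -> levels [6 3 4 5]
Step 6: flows [0->3,2->1,3->2] -> levels [5 4 4 5]
Step 7: flows [0=3,1=2,3->2] -> levels [5 4 5 4]
Step 8: flows [0->3,2->1,2->3] -> levels [4 5 3 6]
Step 9: flows [3->0,1->2,3->2] -> levels [5 4 5 4]
  -> period-2 cycle: step 9 state = step 7 state; never stabilizes
  -> state at step 30: (30-7) mod 2 = 1, same as step 8 -> [4 5 3 6]

Answer: 4 5 3 6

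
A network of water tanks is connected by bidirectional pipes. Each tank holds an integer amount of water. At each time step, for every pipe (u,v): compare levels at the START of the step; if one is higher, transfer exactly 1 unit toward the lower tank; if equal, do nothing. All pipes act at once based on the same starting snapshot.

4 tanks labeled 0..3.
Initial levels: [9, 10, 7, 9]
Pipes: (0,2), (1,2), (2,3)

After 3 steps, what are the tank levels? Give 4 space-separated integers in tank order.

Step 1: flows [0->2,1->2,3->2] -> levels [8 9 10 8]
Step 2: flows [2->0,2->1,2->3] -> levels [9 10 7 9]
  -> period-2 cycle: step 2 state = step 0 state
  -> state at step 3: (3-0) mod 2 = 1, same as step 1 -> [8 9 10 8]

Answer: 8 9 10 8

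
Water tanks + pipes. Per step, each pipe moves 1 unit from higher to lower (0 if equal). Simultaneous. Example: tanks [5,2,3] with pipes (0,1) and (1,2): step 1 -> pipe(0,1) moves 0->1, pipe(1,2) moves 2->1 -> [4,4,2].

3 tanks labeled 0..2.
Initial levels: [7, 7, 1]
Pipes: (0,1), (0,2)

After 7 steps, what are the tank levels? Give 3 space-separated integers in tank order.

Step 1: flows [0=1,0->2] -> levels [6 7 2]
Step 2: flows [1->0,0->2] -> levels [6 6 3]
Step 3: flows [0=1,0->2] -> levels [5 6 4]
Step 4: flows [1->0,0->2] -> levels [5 5 5]
Step 5: flows [0=1,0=2] -> levels [5 5 5]
  -> stable; steps 6..7 unchanged -> [5 5 5]

Answer: 5 5 5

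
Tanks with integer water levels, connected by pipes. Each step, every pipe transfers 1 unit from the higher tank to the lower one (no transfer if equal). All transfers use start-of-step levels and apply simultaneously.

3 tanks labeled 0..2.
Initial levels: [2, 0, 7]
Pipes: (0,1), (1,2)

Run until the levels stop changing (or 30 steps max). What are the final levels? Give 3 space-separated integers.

Step 1: flows [0->1,2->1] -> levels [1 2 6]
Step 2: flows [1->0,2->1] -> levels [2 2 5]
Step 3: flows [0=1,2->1] -> levels [2 3 4]
Step 4: flows [1->0,2->1] -> levels [3 3 3]
Step 5: flows [0=1,1=2] -> levels [3 3 3]
  -> stable (no change)

Answer: 3 3 3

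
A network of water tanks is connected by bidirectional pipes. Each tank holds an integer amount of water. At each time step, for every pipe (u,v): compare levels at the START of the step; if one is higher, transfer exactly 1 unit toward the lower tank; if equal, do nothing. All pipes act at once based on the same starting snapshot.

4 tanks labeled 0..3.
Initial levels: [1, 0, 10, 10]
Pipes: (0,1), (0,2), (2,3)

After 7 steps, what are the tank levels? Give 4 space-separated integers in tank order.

Answer: 4 4 6 7

Derivation:
Step 1: flows [0->1,2->0,2=3] -> levels [1 1 9 10]
Step 2: flows [0=1,2->0,3->2] -> levels [2 1 9 9]
Step 3: flows [0->1,2->0,2=3] -> levels [2 2 8 9]
Step 4: flows [0=1,2->0,3->2] -> levels [3 2 8 8]
Step 5: flows [0->1,2->0,2=3] -> levels [3 3 7 8]
Step 6: flows [0=1,2->0,3->2] -> levels [4 3 7 7]
Step 7: flows [0->1,2->0,2=3] -> levels [4 4 6 7]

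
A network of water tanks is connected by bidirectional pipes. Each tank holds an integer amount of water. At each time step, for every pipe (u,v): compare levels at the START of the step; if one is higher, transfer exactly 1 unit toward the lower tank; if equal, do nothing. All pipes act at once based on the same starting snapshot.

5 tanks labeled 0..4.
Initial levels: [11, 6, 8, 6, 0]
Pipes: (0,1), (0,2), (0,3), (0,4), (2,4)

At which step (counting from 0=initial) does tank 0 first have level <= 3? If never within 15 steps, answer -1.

Answer: -1

Derivation:
Step 1: flows [0->1,0->2,0->3,0->4,2->4] -> levels [7 7 8 7 2]
Step 2: flows [0=1,2->0,0=3,0->4,2->4] -> levels [7 7 6 7 4]
Step 3: flows [0=1,0->2,0=3,0->4,2->4] -> levels [5 7 6 7 6]
Step 4: flows [1->0,2->0,3->0,4->0,2=4] -> levels [9 6 5 6 5]
Step 5: flows [0->1,0->2,0->3,0->4,2=4] -> levels [5 7 6 7 6]
  -> period-2 cycle (repeats step 3); tank 0 never drops to <=3
Tank 0 never reaches <=3 within 15 steps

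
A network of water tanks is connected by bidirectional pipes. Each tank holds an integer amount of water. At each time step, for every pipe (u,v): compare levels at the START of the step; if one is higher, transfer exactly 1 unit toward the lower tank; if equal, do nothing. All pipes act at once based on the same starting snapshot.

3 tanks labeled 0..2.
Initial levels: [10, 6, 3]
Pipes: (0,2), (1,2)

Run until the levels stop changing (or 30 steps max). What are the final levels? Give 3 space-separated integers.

Step 1: flows [0->2,1->2] -> levels [9 5 5]
Step 2: flows [0->2,1=2] -> levels [8 5 6]
Step 3: flows [0->2,2->1] -> levels [7 6 6]
Step 4: flows [0->2,1=2] -> levels [6 6 7]
Step 5: flows [2->0,2->1] -> levels [7 7 5]
Step 6: flows [0->2,1->2] -> levels [6 6 7]
  -> period-2 cycle: step 6 state = step 4 state; never stabilizes
  -> state at step 30: (30-4) mod 2 = 0, same as step 4 -> [6 6 7]

Answer: 6 6 7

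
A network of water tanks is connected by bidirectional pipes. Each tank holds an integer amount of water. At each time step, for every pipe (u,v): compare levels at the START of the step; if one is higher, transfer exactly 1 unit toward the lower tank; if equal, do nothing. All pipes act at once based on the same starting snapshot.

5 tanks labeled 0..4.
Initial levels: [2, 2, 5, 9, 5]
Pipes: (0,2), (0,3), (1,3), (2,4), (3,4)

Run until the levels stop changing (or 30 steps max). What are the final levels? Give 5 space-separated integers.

Answer: 6 5 3 3 6

Derivation:
Step 1: flows [2->0,3->0,3->1,2=4,3->4] -> levels [4 3 4 6 6]
Step 2: flows [0=2,3->0,3->1,4->2,3=4] -> levels [5 4 5 4 5]
Step 3: flows [0=2,0->3,1=3,2=4,4->3] -> levels [4 4 5 6 4]
Step 4: flows [2->0,3->0,3->1,2->4,3->4] -> levels [6 5 3 3 6]
Step 5: flows [0->2,0->3,1->3,4->2,4->3] -> levels [4 4 5 6 4]
  -> period-2 cycle: step 5 state = step 3 state; never stabilizes
  -> state at step 30: (30-3) mod 2 = 1, same as step 4 -> [6 5 3 3 6]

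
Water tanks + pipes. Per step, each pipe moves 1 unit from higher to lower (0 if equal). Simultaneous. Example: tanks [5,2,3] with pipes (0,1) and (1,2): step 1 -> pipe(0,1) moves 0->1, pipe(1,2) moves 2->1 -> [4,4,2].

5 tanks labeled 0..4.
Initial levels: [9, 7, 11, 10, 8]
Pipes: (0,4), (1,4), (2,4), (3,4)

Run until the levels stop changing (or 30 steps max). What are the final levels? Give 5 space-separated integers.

Step 1: flows [0->4,4->1,2->4,3->4] -> levels [8 8 10 9 10]
Step 2: flows [4->0,4->1,2=4,4->3] -> levels [9 9 10 10 7]
Step 3: flows [0->4,1->4,2->4,3->4] -> levels [8 8 9 9 11]
Step 4: flows [4->0,4->1,4->2,4->3] -> levels [9 9 10 10 7]
  -> period-2 cycle: step 4 state = step 2 state; never stabilizes
  -> state at step 30: (30-2) mod 2 = 0, same as step 2 -> [9 9 10 10 7]

Answer: 9 9 10 10 7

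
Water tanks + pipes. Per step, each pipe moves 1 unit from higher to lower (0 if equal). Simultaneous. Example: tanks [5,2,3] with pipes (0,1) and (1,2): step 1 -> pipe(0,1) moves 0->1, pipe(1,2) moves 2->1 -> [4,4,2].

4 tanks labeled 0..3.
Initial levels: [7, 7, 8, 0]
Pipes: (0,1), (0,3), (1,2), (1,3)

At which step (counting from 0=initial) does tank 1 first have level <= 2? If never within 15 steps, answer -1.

Step 1: flows [0=1,0->3,2->1,1->3] -> levels [6 7 7 2]
Step 2: flows [1->0,0->3,1=2,1->3] -> levels [6 5 7 4]
Step 3: flows [0->1,0->3,2->1,1->3] -> levels [4 6 6 6]
Step 4: flows [1->0,3->0,1=2,1=3] -> levels [6 5 6 5]
Step 5: flows [0->1,0->3,2->1,1=3] -> levels [4 7 5 6]
Step 6: flows [1->0,3->0,1->2,1->3] -> levels [6 4 6 6]
Step 7: flows [0->1,0=3,2->1,3->1] -> levels [5 7 5 5]
Step 8: flows [1->0,0=3,1->2,1->3] -> levels [6 4 6 6]
  -> period-2 cycle (repeats step 6); tank 1 never drops to <=2
Tank 1 never reaches <=2 within 15 steps

Answer: -1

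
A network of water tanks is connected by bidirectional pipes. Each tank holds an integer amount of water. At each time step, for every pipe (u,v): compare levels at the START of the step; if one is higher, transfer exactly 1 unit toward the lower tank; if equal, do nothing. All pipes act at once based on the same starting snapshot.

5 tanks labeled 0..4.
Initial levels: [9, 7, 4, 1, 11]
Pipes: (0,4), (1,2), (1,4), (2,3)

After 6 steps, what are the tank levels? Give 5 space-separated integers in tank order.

Step 1: flows [4->0,1->2,4->1,2->3] -> levels [10 7 4 2 9]
Step 2: flows [0->4,1->2,4->1,2->3] -> levels [9 7 4 3 9]
Step 3: flows [0=4,1->2,4->1,2->3] -> levels [9 7 4 4 8]
Step 4: flows [0->4,1->2,4->1,2=3] -> levels [8 7 5 4 8]
Step 5: flows [0=4,1->2,4->1,2->3] -> levels [8 7 5 5 7]
Step 6: flows [0->4,1->2,1=4,2=3] -> levels [7 6 6 5 8]

Answer: 7 6 6 5 8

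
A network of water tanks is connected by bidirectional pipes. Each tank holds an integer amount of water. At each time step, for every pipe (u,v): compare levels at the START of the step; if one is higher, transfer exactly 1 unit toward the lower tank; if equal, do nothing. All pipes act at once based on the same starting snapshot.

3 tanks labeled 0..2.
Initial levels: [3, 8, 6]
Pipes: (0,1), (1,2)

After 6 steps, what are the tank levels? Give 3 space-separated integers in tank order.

Step 1: flows [1->0,1->2] -> levels [4 6 7]
Step 2: flows [1->0,2->1] -> levels [5 6 6]
Step 3: flows [1->0,1=2] -> levels [6 5 6]
Step 4: flows [0->1,2->1] -> levels [5 7 5]
Step 5: flows [1->0,1->2] -> levels [6 5 6]
  -> period-2 cycle: step 5 state = step 3 state
  -> state at step 6: (6-3) mod 2 = 1, same as step 4 -> [5 7 5]

Answer: 5 7 5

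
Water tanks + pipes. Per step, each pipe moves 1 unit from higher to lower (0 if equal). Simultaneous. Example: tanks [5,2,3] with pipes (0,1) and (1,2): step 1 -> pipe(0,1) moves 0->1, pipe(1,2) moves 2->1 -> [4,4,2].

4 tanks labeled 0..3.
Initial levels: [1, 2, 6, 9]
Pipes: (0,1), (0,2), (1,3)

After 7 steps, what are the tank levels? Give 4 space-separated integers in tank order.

Answer: 5 4 3 6

Derivation:
Step 1: flows [1->0,2->0,3->1] -> levels [3 2 5 8]
Step 2: flows [0->1,2->0,3->1] -> levels [3 4 4 7]
Step 3: flows [1->0,2->0,3->1] -> levels [5 4 3 6]
Step 4: flows [0->1,0->2,3->1] -> levels [3 6 4 5]
Step 5: flows [1->0,2->0,1->3] -> levels [5 4 3 6]
  -> period-2 cycle: step 5 state = step 3 state
  -> state at step 7: (7-3) mod 2 = 0, same as step 3 -> [5 4 3 6]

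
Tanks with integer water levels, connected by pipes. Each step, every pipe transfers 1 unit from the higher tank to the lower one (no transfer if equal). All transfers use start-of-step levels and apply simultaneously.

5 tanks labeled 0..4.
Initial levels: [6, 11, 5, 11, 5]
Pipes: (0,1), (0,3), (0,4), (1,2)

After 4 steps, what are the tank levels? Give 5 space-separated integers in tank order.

Step 1: flows [1->0,3->0,0->4,1->2] -> levels [7 9 6 10 6]
Step 2: flows [1->0,3->0,0->4,1->2] -> levels [8 7 7 9 7]
Step 3: flows [0->1,3->0,0->4,1=2] -> levels [7 8 7 8 8]
Step 4: flows [1->0,3->0,4->0,1->2] -> levels [10 6 8 7 7]

Answer: 10 6 8 7 7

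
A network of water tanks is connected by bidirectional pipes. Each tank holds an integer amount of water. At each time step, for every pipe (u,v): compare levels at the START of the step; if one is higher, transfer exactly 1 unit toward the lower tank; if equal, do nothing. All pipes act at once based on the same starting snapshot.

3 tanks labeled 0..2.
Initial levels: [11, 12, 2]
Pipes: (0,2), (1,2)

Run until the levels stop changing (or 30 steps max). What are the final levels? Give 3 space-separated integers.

Step 1: flows [0->2,1->2] -> levels [10 11 4]
Step 2: flows [0->2,1->2] -> levels [9 10 6]
Step 3: flows [0->2,1->2] -> levels [8 9 8]
Step 4: flows [0=2,1->2] -> levels [8 8 9]
Step 5: flows [2->0,2->1] -> levels [9 9 7]
Step 6: flows [0->2,1->2] -> levels [8 8 9]
  -> period-2 cycle: step 6 state = step 4 state; never stabilizes
  -> state at step 30: (30-4) mod 2 = 0, same as step 4 -> [8 8 9]

Answer: 8 8 9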